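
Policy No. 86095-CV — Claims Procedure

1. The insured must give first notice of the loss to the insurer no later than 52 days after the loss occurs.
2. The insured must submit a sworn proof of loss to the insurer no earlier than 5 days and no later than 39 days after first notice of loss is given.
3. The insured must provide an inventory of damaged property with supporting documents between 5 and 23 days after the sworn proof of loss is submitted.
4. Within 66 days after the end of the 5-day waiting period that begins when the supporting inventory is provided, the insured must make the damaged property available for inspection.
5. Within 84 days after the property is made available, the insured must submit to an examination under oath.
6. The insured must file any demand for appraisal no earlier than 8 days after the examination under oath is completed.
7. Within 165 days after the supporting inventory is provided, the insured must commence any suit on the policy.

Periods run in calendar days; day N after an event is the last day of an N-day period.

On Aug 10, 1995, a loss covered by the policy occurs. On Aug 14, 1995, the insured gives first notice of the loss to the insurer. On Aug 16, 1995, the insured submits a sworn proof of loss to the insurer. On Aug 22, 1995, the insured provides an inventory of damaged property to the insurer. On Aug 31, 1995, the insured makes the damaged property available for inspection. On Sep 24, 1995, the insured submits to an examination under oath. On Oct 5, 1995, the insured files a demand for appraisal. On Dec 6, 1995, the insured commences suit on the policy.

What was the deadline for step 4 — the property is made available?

Nov 1, 1995

The supporting inventory is provided on Aug 22, 1995; the 5-day waiting period therefore ends Aug 27, 1995, and step 4 runs from that date. 66 days after Aug 27, 1995 is Nov 1, 1995.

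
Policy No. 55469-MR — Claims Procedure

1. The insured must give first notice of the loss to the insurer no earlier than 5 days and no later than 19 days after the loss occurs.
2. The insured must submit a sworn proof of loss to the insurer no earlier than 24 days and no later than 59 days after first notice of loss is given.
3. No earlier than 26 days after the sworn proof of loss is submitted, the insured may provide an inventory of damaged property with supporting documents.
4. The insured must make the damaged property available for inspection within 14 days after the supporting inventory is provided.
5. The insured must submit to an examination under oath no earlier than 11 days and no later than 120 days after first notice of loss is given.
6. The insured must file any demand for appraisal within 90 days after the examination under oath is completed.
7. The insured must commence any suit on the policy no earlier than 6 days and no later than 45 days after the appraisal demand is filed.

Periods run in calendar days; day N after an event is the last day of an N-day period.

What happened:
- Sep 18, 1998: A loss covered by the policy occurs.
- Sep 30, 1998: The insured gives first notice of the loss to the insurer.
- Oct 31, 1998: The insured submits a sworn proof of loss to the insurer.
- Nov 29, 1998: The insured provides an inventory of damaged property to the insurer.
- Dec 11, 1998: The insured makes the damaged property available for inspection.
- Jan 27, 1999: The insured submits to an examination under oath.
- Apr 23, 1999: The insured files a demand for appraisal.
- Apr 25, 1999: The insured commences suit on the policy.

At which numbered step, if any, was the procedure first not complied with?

Step 7

Step 1: the window is 5–19 days after Sep 18, 1998 (when the loss occurs), so Sep 23, 1998 through Oct 7, 1998; done Sep 30, 1998 — within the window.
Step 2: the window is 24–59 days after Sep 30, 1998 (when first notice of loss is given), so Oct 24, 1998 through Nov 28, 1998; Oct 31, 1998 falls inside that range.
Step 3: the earliest permitted date is 26 days after Oct 31, 1998 (when the sworn proof of loss is submitted), i.e. Nov 26, 1998; Nov 29, 1998 is on or after that date.
Step 4: 14 days after Nov 29, 1998 (when the supporting inventory is provided) is Dec 13, 1998; completed Dec 11, 1998, before the deadline.
Step 5: the window is 11–120 days after Sep 30, 1998 (when first notice of loss is given), so Oct 11, 1998 through Jan 28, 1999; done Jan 27, 1999, which is between those dates.
Step 6: 90 days after Jan 27, 1999 (when the examination under oath is completed) is Apr 27, 1999; done Apr 23, 1999 — timely.
Step 7: the window is 6–45 days after Apr 23, 1999 (when the appraisal demand is filed), so Apr 29, 1999 through Jun 7, 1999; Apr 25, 1999 is 4 days too early.
No need to go further; step 7 was not satisfied.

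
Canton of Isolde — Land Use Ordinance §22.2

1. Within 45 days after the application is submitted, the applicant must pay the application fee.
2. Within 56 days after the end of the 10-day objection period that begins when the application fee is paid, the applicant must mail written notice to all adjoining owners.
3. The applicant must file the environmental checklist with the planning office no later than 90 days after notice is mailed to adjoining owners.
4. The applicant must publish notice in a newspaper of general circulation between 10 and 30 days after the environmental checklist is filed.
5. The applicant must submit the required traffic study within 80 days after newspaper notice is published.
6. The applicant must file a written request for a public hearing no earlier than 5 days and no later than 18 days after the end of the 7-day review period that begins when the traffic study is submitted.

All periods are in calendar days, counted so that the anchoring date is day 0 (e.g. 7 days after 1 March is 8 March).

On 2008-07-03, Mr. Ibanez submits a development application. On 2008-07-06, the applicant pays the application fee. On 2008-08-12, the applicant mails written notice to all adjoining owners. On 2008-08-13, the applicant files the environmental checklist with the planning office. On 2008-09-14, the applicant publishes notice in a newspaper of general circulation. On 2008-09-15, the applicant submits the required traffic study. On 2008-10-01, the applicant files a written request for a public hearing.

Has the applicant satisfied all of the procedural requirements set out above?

No

(1) due by 2008-07-03 + 45 days = 2008-08-17; completed 2008-07-06, before the deadline.
(2) due by 2008-07-16 + 56 days = 2008-09-10; done 2008-08-12 — timely.
(3) due by 2008-08-12 + 90 days = 2008-11-10; 2008-08-13 is within that limit.
(4) the permitted window runs from 2008-08-13 + 10 = 2008-08-23 to 2008-08-13 + 30 = 2008-09-12; 2008-09-14 is 2 days past the end of the window.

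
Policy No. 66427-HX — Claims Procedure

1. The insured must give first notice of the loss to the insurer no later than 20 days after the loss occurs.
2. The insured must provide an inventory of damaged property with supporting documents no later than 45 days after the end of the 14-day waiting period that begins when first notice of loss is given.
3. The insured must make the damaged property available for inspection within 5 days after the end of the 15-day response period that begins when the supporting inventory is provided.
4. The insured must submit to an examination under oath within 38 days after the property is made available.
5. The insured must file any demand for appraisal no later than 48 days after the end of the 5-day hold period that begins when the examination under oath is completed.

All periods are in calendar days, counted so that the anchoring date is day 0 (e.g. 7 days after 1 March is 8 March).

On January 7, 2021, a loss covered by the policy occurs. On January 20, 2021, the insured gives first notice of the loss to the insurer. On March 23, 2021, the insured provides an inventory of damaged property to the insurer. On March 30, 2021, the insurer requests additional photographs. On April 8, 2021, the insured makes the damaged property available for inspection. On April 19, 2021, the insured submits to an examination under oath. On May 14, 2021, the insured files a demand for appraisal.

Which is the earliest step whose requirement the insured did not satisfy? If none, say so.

Step 2

Step 1: 20 days after January 7, 2021 (when the loss occurs) is January 27, 2021; completed January 20, 2021, before the deadline.
Step 2: 45 days after February 3, 2021 (end of the 14-day waiting period, which began when first notice of loss is given on January 20, 2021) is March 20, 2021; not done until March 23, 2021, 3 days after the deadline.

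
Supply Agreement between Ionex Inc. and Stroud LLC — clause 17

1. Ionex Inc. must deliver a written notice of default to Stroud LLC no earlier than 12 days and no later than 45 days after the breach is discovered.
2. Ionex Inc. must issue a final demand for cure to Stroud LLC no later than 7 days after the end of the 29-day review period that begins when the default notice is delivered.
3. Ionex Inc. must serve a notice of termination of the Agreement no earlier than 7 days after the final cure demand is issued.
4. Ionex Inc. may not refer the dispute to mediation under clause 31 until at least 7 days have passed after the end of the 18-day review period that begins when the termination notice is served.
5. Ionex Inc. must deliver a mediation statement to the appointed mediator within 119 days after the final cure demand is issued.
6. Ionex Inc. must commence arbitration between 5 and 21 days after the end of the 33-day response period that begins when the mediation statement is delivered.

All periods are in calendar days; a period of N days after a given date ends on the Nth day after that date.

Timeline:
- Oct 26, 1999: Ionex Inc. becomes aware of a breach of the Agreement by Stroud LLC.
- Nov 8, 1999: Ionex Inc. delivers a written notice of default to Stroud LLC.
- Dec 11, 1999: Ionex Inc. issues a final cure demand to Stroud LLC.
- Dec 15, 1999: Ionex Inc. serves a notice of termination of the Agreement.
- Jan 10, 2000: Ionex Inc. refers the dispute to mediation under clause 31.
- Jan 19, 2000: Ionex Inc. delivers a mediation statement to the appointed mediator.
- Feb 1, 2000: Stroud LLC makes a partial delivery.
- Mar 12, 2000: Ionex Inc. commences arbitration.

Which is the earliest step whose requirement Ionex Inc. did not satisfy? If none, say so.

(1) the permitted window runs from Oct 26, 1999 + 12 = Nov 7, 1999 to Oct 26, 1999 + 45 = Dec 10, 1999; done Nov 8, 1999, which is between those dates.
(2) due by Dec 7, 1999 + 7 days = Dec 14, 1999; done Dec 11, 1999 — timely.
(3) permitted from Dec 11, 1999 + 7 days = Dec 18, 1999 onward; done Dec 15, 1999 — 3 days too early.

Step 3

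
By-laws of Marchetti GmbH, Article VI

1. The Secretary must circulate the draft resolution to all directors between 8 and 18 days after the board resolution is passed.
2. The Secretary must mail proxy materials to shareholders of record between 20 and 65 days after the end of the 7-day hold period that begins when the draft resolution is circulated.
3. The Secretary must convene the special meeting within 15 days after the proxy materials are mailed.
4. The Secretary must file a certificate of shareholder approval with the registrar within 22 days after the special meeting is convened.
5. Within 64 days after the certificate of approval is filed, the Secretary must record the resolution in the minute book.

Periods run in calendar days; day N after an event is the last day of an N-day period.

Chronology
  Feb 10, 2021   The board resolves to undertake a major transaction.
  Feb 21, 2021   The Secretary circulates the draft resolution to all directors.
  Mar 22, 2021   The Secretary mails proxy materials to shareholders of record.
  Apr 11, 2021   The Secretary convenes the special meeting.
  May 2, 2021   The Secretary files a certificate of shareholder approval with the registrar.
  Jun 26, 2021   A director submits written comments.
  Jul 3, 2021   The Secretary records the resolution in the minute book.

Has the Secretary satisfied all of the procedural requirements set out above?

(1) the permitted window runs from Feb 10, 2021 + 8 = Feb 18, 2021 to Feb 10, 2021 + 18 = Feb 28, 2021; done Feb 21, 2021 — within the window.
(2) the permitted window runs from Feb 28, 2021 + 20 = Mar 20, 2021 to Feb 28, 2021 + 65 = May 4, 2021; Mar 22, 2021 falls inside that range.
(3) due by Mar 22, 2021 + 15 days = Apr 6, 2021; done Apr 11, 2021 — 5 days late.

No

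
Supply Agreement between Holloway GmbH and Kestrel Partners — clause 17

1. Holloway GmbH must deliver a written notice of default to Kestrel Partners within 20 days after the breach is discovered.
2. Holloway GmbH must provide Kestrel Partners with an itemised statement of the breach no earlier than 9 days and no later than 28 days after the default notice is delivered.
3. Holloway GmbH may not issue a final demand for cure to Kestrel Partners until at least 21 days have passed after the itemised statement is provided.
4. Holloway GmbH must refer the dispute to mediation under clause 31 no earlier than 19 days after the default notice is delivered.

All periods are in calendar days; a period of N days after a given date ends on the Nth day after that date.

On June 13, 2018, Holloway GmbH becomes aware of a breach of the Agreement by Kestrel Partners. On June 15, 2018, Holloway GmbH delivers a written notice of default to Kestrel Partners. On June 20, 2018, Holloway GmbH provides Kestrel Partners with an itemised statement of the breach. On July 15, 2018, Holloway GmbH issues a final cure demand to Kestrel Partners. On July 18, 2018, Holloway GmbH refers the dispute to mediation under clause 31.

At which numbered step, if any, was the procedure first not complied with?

(1) due by June 13, 2018 + 20 days = July 3, 2018; done June 15, 2018 — timely.
(2) the permitted window runs from June 15, 2018 + 9 = June 24, 2018 to June 15, 2018 + 28 = July 13, 2018; done June 20, 2018 — 4 days before the window opened.
Later steps need not be reached.

Step 2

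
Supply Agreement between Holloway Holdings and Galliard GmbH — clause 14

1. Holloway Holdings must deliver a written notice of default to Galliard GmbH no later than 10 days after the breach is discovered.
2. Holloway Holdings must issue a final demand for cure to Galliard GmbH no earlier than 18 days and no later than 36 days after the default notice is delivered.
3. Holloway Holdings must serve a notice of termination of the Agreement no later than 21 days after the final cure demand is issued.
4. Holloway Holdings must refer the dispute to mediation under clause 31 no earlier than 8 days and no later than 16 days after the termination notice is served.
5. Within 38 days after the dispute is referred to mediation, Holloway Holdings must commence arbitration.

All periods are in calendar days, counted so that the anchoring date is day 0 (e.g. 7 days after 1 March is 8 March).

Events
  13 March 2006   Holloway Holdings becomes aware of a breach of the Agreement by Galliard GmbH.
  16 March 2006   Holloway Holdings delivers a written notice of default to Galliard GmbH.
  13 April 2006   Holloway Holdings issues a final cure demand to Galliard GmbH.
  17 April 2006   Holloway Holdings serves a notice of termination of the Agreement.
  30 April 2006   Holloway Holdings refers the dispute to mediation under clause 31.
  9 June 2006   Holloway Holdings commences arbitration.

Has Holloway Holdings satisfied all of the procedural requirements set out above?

Step 1: 10 days after 13 March 2006 (when the breach is discovered) is 23 March 2006; 16 March 2006 is within that limit.
Step 2: the window is 18–36 days after 16 March 2006 (when the default notice is delivered), so 3 April 2006 through 21 April 2006; done 13 April 2006, which is between those dates.
Step 3: 21 days after 13 April 2006 (when the final cure demand is issued) is 4 May 2006; 17 April 2006 is within that limit.
Step 4: the window is 8–16 days after 17 April 2006 (when the termination notice is served), so 25 April 2006 through 3 May 2006; 30 April 2006 falls inside that range.
Step 5: 38 days after 30 April 2006 (when the dispute is referred to mediation) is 7 June 2006; not done until 9 June 2006, 2 days after the deadline.
That is the first point of non-compliance.

No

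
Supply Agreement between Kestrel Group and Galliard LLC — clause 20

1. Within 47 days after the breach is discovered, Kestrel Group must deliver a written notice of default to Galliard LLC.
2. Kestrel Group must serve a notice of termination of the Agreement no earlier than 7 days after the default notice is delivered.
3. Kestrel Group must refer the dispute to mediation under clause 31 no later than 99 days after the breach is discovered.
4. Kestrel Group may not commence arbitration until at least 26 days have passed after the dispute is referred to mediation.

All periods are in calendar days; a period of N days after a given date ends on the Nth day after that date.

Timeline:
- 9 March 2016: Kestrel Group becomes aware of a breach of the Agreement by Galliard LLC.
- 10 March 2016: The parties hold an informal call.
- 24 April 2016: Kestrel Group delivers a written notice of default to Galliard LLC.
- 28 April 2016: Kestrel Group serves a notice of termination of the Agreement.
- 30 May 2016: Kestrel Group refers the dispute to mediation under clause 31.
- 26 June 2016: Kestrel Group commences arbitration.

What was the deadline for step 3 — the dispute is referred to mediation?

16 June 2016

Step 3 runs from 9 March 2016, when the breach is discovered. 99 days after 9 March 2016 is 16 June 2016.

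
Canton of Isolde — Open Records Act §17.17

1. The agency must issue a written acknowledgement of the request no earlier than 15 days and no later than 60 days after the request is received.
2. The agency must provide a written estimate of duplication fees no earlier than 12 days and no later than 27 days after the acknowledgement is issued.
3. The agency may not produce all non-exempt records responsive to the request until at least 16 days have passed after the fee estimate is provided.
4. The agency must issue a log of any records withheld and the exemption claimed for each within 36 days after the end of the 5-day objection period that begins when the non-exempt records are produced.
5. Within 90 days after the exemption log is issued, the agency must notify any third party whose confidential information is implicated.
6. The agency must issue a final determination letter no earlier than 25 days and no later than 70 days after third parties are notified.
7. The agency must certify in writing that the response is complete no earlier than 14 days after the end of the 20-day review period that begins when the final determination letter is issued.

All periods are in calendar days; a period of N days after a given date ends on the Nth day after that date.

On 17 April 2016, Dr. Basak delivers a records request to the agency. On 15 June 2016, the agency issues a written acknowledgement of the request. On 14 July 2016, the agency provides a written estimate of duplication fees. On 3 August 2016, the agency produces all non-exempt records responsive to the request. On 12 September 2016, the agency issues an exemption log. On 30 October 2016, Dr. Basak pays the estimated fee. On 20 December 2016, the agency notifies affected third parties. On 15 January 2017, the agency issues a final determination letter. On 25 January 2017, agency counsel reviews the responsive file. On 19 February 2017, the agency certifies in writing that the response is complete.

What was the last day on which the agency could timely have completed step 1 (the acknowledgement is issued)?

16 June 2016

Step 1 runs from 17 April 2016, when the request is received. The window is 15–60 days after 17 April 2016; it closes on 16 June 2016.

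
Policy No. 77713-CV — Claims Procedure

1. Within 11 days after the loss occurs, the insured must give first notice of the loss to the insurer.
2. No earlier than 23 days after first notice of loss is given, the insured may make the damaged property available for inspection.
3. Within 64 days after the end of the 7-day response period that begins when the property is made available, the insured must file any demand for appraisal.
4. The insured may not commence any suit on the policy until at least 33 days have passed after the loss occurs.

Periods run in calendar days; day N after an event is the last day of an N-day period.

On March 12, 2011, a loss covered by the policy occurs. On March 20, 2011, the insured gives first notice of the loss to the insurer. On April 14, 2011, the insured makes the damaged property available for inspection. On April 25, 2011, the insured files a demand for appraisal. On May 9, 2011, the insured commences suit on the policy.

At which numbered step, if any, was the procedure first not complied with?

Step 1 — counting 11 days from March 12, 2011 (when the loss occurs) gives a deadline of March 23, 2011; done March 20, 2011 — timely.
Step 2 — must wait 23 days from March 20, 2011 (when first notice of loss is given), so not before April 12, 2011; done April 14, 2011 — permitted.
Step 3 — counting 64 days from April 21, 2011 (end of the 7-day response period, which began when the property is made available on April 14, 2011) gives a deadline of June 24, 2011; done April 25, 2011 — timely.
Step 4 — must wait 33 days from March 12, 2011 (when the loss occurs), so not before April 14, 2011; May 9, 2011 is on or after that date.

None — every step was satisfied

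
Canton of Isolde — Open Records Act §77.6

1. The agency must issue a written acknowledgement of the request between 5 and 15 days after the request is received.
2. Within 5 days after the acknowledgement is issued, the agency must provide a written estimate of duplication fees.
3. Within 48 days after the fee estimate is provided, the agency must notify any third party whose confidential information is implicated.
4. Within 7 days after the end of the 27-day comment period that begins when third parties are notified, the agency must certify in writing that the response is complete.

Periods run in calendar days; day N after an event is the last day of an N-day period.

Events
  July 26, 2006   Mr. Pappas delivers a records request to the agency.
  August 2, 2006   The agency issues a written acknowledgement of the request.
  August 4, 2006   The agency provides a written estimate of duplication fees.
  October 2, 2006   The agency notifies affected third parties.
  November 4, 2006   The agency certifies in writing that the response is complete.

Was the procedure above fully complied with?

Step 1: the window is 5–15 days after July 26, 2006 (when the request is received), so July 31, 2006 through August 10, 2006; done August 2, 2006 — within the window.
Step 2: 5 days after August 2, 2006 (when the acknowledgement is issued) is August 7, 2006; completed August 4, 2006, before the deadline.
Step 3: 48 days after August 4, 2006 (when the fee estimate is provided) is September 21, 2006; October 2, 2006 misses that deadline by 11 days.
The analysis stops there.

No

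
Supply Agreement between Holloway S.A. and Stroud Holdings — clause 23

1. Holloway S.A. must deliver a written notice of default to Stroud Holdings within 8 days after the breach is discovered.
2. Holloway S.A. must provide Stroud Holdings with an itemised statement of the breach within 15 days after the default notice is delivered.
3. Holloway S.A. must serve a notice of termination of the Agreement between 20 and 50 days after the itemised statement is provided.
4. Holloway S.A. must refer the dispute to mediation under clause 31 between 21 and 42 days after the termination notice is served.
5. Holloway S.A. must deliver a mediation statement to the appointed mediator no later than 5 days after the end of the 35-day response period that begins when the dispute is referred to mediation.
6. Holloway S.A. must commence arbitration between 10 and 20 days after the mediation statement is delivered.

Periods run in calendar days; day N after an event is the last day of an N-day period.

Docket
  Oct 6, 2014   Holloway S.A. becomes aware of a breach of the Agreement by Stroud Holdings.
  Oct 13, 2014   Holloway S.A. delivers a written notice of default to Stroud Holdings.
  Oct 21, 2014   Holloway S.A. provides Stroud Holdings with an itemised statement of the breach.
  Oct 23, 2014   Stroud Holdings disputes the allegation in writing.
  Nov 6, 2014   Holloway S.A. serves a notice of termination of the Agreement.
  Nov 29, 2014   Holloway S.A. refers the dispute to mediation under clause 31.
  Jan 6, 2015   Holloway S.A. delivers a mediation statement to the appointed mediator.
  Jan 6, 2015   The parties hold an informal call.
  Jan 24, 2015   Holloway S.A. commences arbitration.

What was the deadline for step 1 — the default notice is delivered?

Oct 14, 2014

Step 1 runs from Oct 6, 2014, when the breach is discovered. 8 days after Oct 6, 2014 is Oct 14, 2014.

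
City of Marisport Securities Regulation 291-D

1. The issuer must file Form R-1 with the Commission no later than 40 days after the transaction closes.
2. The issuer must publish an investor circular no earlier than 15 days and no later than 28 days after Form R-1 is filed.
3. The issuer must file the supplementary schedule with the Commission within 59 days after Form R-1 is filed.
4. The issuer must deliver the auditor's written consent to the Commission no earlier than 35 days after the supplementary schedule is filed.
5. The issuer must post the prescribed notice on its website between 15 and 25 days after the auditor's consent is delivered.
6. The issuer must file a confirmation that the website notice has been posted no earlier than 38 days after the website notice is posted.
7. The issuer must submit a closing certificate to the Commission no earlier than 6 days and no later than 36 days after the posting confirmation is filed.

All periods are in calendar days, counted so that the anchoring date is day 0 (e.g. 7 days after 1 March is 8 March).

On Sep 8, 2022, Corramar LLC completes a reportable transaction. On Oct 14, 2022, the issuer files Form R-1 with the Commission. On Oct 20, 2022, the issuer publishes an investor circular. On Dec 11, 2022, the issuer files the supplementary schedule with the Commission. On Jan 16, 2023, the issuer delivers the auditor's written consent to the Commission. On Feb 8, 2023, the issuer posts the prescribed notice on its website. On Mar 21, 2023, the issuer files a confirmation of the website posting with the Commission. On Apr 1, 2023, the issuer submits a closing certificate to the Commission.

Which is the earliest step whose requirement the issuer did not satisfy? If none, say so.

Step 2

Step 1 — counting 40 days from Sep 8, 2022 (when the transaction closes) gives a deadline of Oct 18, 2022; done Oct 14, 2022 — timely.
Step 2 — 15 and 28 days from Oct 14, 2022 (when Form R-1 is filed) are Oct 29, 2022 and Nov 11, 2022 respectively; done Oct 20, 2022 — 9 days before the window opened.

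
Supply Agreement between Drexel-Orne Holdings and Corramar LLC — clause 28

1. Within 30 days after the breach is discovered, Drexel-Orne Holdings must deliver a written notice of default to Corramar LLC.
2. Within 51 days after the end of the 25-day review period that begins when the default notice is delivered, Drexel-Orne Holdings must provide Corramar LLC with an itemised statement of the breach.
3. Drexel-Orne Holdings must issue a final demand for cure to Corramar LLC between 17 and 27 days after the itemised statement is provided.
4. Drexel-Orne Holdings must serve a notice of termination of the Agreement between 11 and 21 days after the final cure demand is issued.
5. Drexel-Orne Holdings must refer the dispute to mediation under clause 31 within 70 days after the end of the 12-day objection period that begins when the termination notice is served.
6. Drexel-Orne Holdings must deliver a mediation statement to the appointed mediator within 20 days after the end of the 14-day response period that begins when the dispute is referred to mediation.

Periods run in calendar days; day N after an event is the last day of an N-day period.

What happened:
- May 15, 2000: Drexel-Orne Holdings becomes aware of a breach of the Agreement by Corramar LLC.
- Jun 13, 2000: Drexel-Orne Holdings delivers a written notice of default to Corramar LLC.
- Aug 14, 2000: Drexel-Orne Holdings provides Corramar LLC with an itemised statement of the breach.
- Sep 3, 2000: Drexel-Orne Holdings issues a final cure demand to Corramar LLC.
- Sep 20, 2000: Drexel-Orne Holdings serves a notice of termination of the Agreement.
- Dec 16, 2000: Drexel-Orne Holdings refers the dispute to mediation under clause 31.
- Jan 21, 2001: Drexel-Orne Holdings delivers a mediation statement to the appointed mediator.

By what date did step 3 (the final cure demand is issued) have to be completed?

Sep 10, 2000

Step 3 runs from Aug 14, 2000, when the itemised statement is provided. The window is 17–27 days after Aug 14, 2000; it closes on Sep 10, 2000.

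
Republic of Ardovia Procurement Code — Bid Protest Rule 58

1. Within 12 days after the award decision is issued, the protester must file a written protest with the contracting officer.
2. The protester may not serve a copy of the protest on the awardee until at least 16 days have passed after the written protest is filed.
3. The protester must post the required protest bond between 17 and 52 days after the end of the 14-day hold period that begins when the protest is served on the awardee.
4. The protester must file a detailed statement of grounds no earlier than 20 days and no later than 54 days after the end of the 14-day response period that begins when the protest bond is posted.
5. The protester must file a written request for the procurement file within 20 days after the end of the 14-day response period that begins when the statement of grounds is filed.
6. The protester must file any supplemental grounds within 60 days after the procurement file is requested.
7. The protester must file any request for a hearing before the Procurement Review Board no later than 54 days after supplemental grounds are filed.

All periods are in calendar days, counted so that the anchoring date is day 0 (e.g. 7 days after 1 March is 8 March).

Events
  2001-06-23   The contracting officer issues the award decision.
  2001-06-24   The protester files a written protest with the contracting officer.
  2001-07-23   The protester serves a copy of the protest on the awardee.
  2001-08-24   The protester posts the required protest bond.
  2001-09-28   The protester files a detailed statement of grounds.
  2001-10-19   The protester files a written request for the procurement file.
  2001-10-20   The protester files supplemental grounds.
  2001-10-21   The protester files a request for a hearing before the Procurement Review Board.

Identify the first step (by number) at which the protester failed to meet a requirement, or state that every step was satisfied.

Step 1: 12 days after 2001-06-23 (when the award decision is issued) is 2001-07-05; done 2001-06-24 — timely.
Step 2: the earliest permitted date is 16 days after 2001-06-24 (when the written protest is filed), i.e. 2001-07-10; done 2001-07-23, after the minimum wait.
Step 3: the window is 17–52 days after 2001-08-06 (end of the 14-day hold period, which began when the protest is served on the awardee on 2001-07-23), so 2001-08-23 through 2001-09-27; done 2001-08-24 — within the window.
Step 4: the window is 20–54 days after 2001-09-07 (end of the 14-day response period, which began when the protest bond is posted on 2001-08-24), so 2001-09-27 through 2001-10-31; done 2001-09-28 — within the window.
Step 5: 20 days after 2001-10-12 (end of the 14-day response period, which began when the statement of grounds is filed on 2001-09-28) is 2001-11-01; completed 2001-10-19, before the deadline.
Step 6: 60 days after 2001-10-19 (when the procurement file is requested) is 2001-12-18; done 2001-10-20 — timely.
Step 7: 54 days after 2001-10-20 (when supplemental grounds are filed) is 2001-12-13; done 2001-10-21 — timely.

None — every step was satisfied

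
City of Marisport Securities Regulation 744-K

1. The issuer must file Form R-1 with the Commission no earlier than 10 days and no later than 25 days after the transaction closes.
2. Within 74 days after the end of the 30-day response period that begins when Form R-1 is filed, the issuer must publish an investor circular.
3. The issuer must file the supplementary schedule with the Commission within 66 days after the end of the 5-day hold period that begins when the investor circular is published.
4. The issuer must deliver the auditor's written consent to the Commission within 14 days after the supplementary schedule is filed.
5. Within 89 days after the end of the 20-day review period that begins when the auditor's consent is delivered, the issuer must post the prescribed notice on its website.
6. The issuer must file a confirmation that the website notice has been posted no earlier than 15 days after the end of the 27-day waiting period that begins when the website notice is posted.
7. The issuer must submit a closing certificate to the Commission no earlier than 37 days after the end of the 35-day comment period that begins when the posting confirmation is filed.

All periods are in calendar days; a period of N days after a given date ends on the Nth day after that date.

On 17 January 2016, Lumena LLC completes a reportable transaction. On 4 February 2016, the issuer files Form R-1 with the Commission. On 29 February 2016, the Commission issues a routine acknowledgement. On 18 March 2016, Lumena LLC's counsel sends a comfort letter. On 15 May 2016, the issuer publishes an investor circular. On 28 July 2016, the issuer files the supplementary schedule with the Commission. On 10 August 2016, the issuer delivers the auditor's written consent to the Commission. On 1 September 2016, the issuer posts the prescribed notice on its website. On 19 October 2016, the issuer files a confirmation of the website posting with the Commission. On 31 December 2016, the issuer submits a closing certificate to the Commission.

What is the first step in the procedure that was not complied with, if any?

Step 1: the window is 10–25 days after 17 January 2016 (when the transaction closes), so 27 January 2016 through 11 February 2016; done 4 February 2016 — within the window.
Step 2: 74 days after 5 March 2016 (end of the 30-day response period, which began when Form R-1 is filed on 4 February 2016) is 18 May 2016; done 15 May 2016 — timely.
Step 3: 66 days after 20 May 2016 (end of the 5-day hold period, which began when the investor circular is published on 15 May 2016) is 25 July 2016; done 28 July 2016 — 3 days late.

Step 3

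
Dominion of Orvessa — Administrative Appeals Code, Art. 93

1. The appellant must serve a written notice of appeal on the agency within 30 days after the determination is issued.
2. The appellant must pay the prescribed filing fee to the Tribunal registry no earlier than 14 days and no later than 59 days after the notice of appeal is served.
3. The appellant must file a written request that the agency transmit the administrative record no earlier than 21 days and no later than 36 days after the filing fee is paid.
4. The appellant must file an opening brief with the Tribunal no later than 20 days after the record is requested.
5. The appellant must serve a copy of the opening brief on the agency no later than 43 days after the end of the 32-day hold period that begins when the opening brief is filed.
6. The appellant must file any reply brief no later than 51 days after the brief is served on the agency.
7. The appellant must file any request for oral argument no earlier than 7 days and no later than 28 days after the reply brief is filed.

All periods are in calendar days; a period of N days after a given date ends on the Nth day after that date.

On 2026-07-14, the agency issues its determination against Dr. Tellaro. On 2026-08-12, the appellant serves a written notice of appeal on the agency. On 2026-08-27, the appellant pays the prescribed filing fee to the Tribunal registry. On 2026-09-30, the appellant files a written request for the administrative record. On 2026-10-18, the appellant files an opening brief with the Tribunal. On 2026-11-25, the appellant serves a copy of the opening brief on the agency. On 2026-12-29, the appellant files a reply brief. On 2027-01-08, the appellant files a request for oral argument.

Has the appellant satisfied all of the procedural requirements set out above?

Yes

Step 1: 30 days after 2026-07-14 (when the determination is issued) is 2026-08-13; 2026-08-12 is within that limit.
Step 2: the window is 14–59 days after 2026-08-12 (when the notice of appeal is served), so 2026-08-26 through 2026-10-10; done 2026-08-27 — within the window.
Step 3: the window is 21–36 days after 2026-08-27 (when the filing fee is paid), so 2026-09-17 through 2026-10-02; 2026-09-30 falls inside that range.
Step 4: 20 days after 2026-09-30 (when the record is requested) is 2026-10-20; done 2026-10-18 — timely.
Step 5: 43 days after 2026-11-19 (end of the 32-day hold period, which began when the opening brief is filed on 2026-10-18) is 2027-01-01; completed 2026-11-25, before the deadline.
Step 6: 51 days after 2026-11-25 (when the brief is served on the agency) is 2027-01-15; done 2026-12-29 — timely.
Step 7: the window is 7–28 days after 2026-12-29 (when the reply brief is filed), so 2027-01-05 through 2027-01-26; done 2027-01-08 — within the window.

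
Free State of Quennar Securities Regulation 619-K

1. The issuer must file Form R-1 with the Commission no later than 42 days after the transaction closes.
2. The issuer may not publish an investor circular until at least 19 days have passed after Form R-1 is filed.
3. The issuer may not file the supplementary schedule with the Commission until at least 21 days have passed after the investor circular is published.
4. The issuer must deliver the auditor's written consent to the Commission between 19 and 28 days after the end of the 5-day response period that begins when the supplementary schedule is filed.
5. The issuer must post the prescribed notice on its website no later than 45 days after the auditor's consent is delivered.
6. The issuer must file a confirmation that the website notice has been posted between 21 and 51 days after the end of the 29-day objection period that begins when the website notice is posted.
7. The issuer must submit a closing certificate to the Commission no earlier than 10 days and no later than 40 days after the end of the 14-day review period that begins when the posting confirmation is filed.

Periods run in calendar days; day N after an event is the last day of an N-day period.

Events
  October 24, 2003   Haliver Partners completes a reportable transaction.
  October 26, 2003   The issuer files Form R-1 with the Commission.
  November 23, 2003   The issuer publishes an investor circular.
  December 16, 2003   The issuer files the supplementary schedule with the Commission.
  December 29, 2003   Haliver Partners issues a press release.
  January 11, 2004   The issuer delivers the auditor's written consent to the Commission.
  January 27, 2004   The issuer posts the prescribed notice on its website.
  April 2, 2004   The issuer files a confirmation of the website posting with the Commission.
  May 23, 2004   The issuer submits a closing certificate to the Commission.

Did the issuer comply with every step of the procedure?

Step 1: 42 days after October 24, 2003 (when the transaction closes) is December 5, 2003; October 26, 2003 is within that limit.
Step 2: the earliest permitted date is 19 days after October 26, 2003 (when Form R-1 is filed), i.e. November 14, 2003; done November 23, 2003, after the minimum wait.
Step 3: the earliest permitted date is 21 days after November 23, 2003 (when the investor circular is published), i.e. December 14, 2003; done December 16, 2003, after the minimum wait.
Step 4: the window is 19–28 days after December 21, 2003 (end of the 5-day response period, which began when the supplementary schedule is filed on December 16, 2003), so January 9, 2004 through January 18, 2004; January 11, 2004 falls inside that range.
Step 5: 45 days after January 11, 2004 (when the auditor's consent is delivered) is February 25, 2004; January 27, 2004 is within that limit.
Step 6: the window is 21–51 days after February 25, 2004 (end of the 29-day objection period, which began when the website notice is posted on January 27, 2004), so March 17, 2004 through April 16, 2004; April 2, 2004 falls inside that range.
Step 7: the window is 10–40 days after April 16, 2004 (end of the 14-day review period, which began when the posting confirmation is filed on April 2, 2004), so April 26, 2004 through May 26, 2004; May 23, 2004 falls inside that range.

Yes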